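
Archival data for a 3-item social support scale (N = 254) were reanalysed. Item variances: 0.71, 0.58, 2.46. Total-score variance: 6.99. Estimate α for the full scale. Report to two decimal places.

α = 0.70

sum of item variances = 0.71 + 0.58 + 2.46 = 3.75
α = (k/(k−1))·(1 − sum of item variances/σ²_total) = (3/2)·(1 − 3.75/6.99) = 0.70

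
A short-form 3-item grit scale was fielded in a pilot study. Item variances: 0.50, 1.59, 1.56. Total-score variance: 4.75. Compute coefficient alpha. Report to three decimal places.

α = 0.347

ΣVar(i) = 0.50 + 1.59 + 1.56 = 3.65
α = (k/(k−1))·(1 − ΣVar(i)/Var(T)) = (3/2)·(1 − 3.65/4.75) = 0.347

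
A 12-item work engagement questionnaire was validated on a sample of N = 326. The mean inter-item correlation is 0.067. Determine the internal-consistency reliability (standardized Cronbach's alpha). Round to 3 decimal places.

α = 0.463

Standardized α = k·r̄ / (1 + (k−1)·r̄) = 12 × 0.067 / (1 + 11 × 0.067)
  = 0.8040 / 1.7370 = 0.463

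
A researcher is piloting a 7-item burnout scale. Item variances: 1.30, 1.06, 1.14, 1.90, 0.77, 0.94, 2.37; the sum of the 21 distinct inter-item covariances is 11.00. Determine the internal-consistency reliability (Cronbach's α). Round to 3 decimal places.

Σσ²ᵢ = 1.30 + 1.06 + 1.14 + 1.90 + 0.77 + 0.94 + 2.37 = 9.48
Sum of distinct covariances = 11.00
total variance = Σσ²ᵢ + 2·Σcov = 9.48 + 2 × 11.00 = 31.48
α = (7/6)·(1 − 9.48/31.48) = 0.815

α = 0.815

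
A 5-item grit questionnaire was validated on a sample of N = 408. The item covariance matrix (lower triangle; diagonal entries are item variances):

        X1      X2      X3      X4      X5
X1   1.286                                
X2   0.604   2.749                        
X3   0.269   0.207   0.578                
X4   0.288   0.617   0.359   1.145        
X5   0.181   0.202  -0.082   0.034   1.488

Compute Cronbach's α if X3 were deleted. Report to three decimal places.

α = 0.488

Remaining items: X1, X2, X4, X5 (k = 4).
sum of item variances = 1.286 + 2.749 + 1.145 + 1.488 = 6.668
σ²_T = 6.668 + 2 × 1.926 = 10.520
α (item deleted) = (4/3)·(1 − 6.668/10.520) = 0.488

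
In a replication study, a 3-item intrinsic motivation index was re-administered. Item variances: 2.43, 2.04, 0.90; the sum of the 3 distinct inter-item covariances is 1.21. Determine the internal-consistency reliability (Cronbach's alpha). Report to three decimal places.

Σσᵢ² = 2.43 + 2.04 + 0.90 = 5.37
Sum of distinct covariances = 1.21
Var(T) = Σσᵢ² + 2·Σcov = 5.37 + 2 × 1.21 = 7.79
α = (3/2)·(1 − 5.37/7.79) = 0.466

Cronbach's alpha = 0.466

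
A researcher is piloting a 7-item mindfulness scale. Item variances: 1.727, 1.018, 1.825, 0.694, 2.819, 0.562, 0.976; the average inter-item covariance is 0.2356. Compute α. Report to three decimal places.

α = 0.592

ΣVar(i) = 1.727 + 1.018 + 1.825 + 0.694 + 2.819 + 0.562 + 0.976 = 9.621
Sum of the 21 distinct covariances = 21 × 0.2356 = 4.9476
Var(T) = ΣVar(i) + 2·Σcov = 9.621 + 2 × 4.9476 = 19.5162
α = (7/6)·(1 − 9.621/19.5162) = 0.592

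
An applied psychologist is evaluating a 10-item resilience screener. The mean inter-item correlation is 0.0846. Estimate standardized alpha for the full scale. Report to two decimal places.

Standardized α = k·r̄ / (1 + (k−1)·r̄) = 10 × 0.0846 / (1 + 9 × 0.0846)
  = 0.8460 / 1.7614 = 0.48

standardized alpha = 0.48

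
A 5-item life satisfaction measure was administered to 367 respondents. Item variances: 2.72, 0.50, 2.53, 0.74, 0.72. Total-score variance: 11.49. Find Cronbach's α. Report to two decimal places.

α = 0.47

sum of item variances = 2.72 + 0.50 + 2.53 + 0.74 + 0.72 = 7.21
α = (k/(k−1))·(1 − sum of item variances/σ²_total) = (5/4)·(1 − 7.21/11.49) = 0.47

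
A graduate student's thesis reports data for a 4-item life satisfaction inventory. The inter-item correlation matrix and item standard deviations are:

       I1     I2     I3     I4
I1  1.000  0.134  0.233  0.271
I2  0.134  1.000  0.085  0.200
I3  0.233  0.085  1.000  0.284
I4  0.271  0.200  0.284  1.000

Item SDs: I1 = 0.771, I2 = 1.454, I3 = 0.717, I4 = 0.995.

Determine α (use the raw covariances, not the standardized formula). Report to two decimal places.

α = 0.45

Σσ²ᵢ = 0.771² + 1.454² + 0.717² + 0.995² = 4.2127
Covariances σ_ij = r_ij · s_i · s_j:
  σ(I1,I2) = 0.134 × 0.771 × 1.454 = 0.1502
  σ(I1,I3) = 0.233 × 0.771 × 0.717 = 0.1288
  σ(I1,I4) = 0.271 × 0.771 × 0.995 = 0.2079
  σ(I2,I3) = 0.085 × 1.454 × 0.717 = 0.0886
  σ(I2,I4) = 0.200 × 1.454 × 0.995 = 0.2893
  σ(I3,I4) = 0.284 × 0.717 × 0.995 = 0.2026
σ²_T = Σσ²ᵢ + 2·Σσ_ij = 4.2127 + 2 × 1.0674 = 6.3475
α = (4/3)·(1 − 4.2127/6.3475) = 0.45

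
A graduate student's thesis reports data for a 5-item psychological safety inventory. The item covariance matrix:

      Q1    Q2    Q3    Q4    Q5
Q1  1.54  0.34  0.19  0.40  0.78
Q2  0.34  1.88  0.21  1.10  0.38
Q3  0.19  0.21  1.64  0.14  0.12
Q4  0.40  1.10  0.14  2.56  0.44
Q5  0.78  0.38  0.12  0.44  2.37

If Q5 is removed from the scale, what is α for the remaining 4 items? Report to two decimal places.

Remaining items: Q1, Q2, Q3, Q4 (k = 4).
Σσᵢ² = 1.54 + 1.88 + 1.64 + 2.56 = 7.62
total variance = 7.62 + 2 × 2.38 = 12.38
α (item deleted) = (4/3)·(1 − 7.62/12.38) = 0.51

α = 0.51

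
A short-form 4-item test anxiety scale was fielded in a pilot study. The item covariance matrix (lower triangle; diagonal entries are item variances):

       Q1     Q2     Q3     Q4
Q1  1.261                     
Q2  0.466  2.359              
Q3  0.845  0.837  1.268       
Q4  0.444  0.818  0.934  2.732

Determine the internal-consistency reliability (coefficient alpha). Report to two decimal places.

ΣVar(i) = 1.261 + 2.359 + 1.268 + 2.732 = 7.620
Sum of the distinct covariances = 4.344
total variance = 7.620 + 2 × 4.344 = 16.308
α = (k/(k−1))·(1 − ΣVar(i)/total variance) = (4/3)·(1 − 7.620/16.308) = 0.71

α = 0.71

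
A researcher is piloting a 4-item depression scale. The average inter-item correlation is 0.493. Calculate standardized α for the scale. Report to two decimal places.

Standardized α = k·r̄ / (1 + (k−1)·r̄) = 4 × 0.493 / (1 + 3 × 0.493)
  = 1.9720 / 2.4790 = 0.80

standardized α = 0.80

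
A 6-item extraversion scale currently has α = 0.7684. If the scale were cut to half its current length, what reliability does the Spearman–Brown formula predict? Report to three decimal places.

predicted reliability = 0.624

Length factor m = 1/2
α' = m·α / (1 − (1−m)·α)
   = 1/2 × 0.7684 / (1 − (1 − 1/2) × 0.7684)
   = 0.3842 / 0.6158 = 0.624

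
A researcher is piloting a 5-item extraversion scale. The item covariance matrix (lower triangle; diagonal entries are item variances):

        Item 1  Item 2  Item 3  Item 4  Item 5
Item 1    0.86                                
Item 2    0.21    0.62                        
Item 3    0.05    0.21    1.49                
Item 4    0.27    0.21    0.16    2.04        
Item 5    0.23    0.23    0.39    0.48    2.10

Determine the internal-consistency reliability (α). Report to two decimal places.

sum of item variances = 0.86 + 0.62 + 1.49 + 2.04 + 2.10 = 7.11
Sum of the distinct covariances = 2.44
Var(T) = 7.11 + 2 × 2.44 = 11.99
α = (k/(k−1))·(1 − sum of item variances/Var(T)) = (5/4)·(1 − 7.11/11.99) = 0.51

α = 0.51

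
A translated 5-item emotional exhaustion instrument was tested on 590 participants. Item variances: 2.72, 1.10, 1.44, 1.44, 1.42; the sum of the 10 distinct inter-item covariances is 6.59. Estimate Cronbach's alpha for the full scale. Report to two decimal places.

sum of item variances = 2.72 + 1.10 + 1.44 + 1.44 + 1.42 = 8.12
Sum of distinct covariances = 6.59
σ²_total = sum of item variances + 2·Σcov = 8.12 + 2 × 6.59 = 21.30
α = (5/4)·(1 − 8.12/21.30) = 0.77

Cronbach's alpha = 0.77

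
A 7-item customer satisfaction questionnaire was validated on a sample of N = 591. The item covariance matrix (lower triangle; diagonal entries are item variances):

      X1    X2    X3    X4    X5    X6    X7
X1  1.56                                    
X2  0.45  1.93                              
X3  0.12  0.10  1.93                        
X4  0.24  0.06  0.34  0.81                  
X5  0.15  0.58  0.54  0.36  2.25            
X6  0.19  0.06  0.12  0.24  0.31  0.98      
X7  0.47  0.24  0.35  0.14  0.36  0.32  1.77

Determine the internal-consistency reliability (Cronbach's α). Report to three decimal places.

Cronbach's α = 0.590

sum of item variances = 1.56 + 1.93 + 1.93 + 0.81 + 2.25 + 0.98 + 1.77 = 11.23
Σ_{i<j} σ_ij = 5.74
σ²_T = 11.23 + 2 × 5.74 = 22.71
α = (k/(k−1))·(1 − sum of item variances/σ²_T) = (7/6)·(1 − 11.23/22.71) = 0.590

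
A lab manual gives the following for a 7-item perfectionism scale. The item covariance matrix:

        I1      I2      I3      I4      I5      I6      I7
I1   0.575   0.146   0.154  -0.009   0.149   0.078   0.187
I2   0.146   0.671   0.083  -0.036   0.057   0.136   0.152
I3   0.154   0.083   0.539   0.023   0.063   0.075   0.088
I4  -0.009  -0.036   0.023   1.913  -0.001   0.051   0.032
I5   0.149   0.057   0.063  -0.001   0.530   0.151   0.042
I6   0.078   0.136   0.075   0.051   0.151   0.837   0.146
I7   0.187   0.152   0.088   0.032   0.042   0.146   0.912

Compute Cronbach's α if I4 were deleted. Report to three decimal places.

α = 0.548

Remaining items: I1, I2, I3, I5, I6, I7 (k = 6).
Σσ²ᵢ = 0.575 + 0.671 + 0.539 + 0.530 + 0.837 + 0.912 = 4.064
σ²_T = 4.064 + 2 × 1.707 = 7.478
α (item deleted) = (6/5)·(1 − 4.064/7.478) = 0.548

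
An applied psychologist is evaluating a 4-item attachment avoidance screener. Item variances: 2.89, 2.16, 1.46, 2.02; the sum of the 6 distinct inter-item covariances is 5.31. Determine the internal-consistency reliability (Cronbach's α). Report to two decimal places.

Σσᵢ² = 2.89 + 2.16 + 1.46 + 2.02 = 8.53
Sum of distinct covariances = 5.31
σ²_total = Σσᵢ² + 2·Σcov = 8.53 + 2 × 5.31 = 19.15
α = (4/3)·(1 − 8.53/19.15) = 0.74

α = 0.74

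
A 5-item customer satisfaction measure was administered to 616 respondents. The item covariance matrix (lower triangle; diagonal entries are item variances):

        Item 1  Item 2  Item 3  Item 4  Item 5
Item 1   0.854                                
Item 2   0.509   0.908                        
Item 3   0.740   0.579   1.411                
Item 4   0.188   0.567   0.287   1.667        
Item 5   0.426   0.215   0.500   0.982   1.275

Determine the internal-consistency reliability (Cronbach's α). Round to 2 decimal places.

sum of item variances = 0.854 + 0.908 + 1.411 + 1.667 + 1.275 = 6.115
Sum of the distinct covariances = 4.993
σ²_T = 6.115 + 2 × 4.993 = 16.101
α = (k/(k−1))·(1 − sum of item variances/σ²_T) = (5/4)·(1 − 6.115/16.101) = 0.78

Cronbach's α = 0.78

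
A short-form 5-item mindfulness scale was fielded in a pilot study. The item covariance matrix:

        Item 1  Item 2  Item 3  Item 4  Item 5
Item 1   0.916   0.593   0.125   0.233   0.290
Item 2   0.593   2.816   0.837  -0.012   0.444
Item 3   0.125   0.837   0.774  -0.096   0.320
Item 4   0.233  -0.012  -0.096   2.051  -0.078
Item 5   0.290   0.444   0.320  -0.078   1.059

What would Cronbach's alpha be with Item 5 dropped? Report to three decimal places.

Cronbach's alpha = 0.452

Remaining items: Item 1, Item 2, Item 3, Item 4 (k = 4).
sum of item variances = 0.916 + 2.816 + 0.774 + 2.051 = 6.557
σ²_T = 6.557 + 2 × 1.680 = 9.917
α (item deleted) = (4/3)·(1 − 6.557/9.917) = 0.452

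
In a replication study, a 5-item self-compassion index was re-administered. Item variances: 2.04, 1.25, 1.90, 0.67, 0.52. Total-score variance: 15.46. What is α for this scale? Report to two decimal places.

Σσ²ᵢ = 2.04 + 1.25 + 1.90 + 0.67 + 0.52 = 6.38
α = (k/(k−1))·(1 − Σσ²ᵢ/σ²_total) = (5/4)·(1 − 6.38/15.46) = 0.73

α = 0.73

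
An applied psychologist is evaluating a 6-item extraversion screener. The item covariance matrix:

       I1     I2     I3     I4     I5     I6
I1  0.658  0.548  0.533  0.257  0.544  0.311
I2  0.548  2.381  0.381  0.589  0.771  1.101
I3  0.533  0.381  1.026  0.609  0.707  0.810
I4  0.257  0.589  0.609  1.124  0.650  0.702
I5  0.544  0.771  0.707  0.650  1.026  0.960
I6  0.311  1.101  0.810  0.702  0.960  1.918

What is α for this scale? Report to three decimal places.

Σσᵢ² = 0.658 + 2.381 + 1.026 + 1.124 + 1.026 + 1.918 = 8.133
Sum of the distinct covariances = 9.473
σ²_T = 8.133 + 2 × 9.473 = 27.079
α = (k/(k−1))·(1 − Σσᵢ²/σ²_T) = (6/5)·(1 − 8.133/27.079) = 0.840

α = 0.840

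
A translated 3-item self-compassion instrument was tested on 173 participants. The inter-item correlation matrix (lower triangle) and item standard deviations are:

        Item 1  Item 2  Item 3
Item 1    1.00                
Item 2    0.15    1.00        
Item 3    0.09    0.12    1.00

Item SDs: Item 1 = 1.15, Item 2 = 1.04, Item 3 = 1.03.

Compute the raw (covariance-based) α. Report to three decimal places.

Σσ²ᵢ = 1.15² + 1.04² + 1.03² = 3.4650
Covariances σ_ij = r_ij · s_i · s_j:
  σ(Item 1,Item 2) = 0.15 × 1.15 × 1.04 = 0.1794
  σ(Item 1,Item 3) = 0.09 × 1.15 × 1.03 = 0.1066
  σ(Item 2,Item 3) = 0.12 × 1.04 × 1.03 = 0.1285
σ²_T = Σσ²ᵢ + 2·Σσ_ij = 3.4650 + 2 × 0.4145 = 4.2940
α = (3/2)·(1 − 3.4650/4.2940) = 0.290

α = 0.290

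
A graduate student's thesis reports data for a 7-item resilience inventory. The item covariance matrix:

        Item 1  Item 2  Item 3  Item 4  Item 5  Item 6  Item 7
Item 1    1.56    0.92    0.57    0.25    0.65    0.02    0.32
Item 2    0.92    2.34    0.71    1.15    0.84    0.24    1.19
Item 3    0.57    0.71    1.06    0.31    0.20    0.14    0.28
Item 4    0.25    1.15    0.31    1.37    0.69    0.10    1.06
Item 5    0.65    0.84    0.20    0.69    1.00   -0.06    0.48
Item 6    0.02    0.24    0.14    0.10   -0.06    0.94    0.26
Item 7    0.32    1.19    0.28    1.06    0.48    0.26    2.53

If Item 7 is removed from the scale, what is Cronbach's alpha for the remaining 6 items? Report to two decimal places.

Cronbach's alpha = 0.74

Remaining items: Item 1, Item 2, Item 3, Item 4, Item 5, Item 6 (k = 6).
Σσ²ᵢ = 1.56 + 2.34 + 1.06 + 1.37 + 1.00 + 0.94 = 8.27
total variance = 8.27 + 2 × 6.73 = 21.73
α (item deleted) = (6/5)·(1 − 8.27/21.73) = 0.74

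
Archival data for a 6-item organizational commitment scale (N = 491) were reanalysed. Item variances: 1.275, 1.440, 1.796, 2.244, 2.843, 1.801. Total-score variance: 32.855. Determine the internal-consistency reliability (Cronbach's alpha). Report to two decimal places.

Σσ²ᵢ = 1.275 + 1.440 + 1.796 + 2.244 + 2.843 + 1.801 = 11.399
α = (k/(k−1))·(1 − Σσ²ᵢ/σ²_total) = (6/5)·(1 − 11.399/32.855) = 0.78

α = 0.78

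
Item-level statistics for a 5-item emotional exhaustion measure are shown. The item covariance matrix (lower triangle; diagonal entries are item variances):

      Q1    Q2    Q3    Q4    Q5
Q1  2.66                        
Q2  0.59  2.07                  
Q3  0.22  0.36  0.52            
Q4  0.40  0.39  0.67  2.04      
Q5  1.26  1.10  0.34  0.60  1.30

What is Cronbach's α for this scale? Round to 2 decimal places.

Cronbach's α = 0.72

Σσ²ᵢ = 2.66 + 2.07 + 0.52 + 2.04 + 1.30 = 8.59
Σ_{i<j} σ_ij = 5.93
σ²_T = 8.59 + 2 × 5.93 = 20.45
α = (k/(k−1))·(1 − Σσ²ᵢ/σ²_T) = (5/4)·(1 − 8.59/20.45) = 0.72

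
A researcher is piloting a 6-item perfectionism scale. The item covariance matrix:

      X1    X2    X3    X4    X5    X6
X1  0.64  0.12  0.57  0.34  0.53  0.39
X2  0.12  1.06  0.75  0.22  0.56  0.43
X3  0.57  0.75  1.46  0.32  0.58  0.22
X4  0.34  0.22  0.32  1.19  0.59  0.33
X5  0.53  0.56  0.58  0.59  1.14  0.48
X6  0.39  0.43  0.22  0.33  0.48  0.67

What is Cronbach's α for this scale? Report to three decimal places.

α = 0.811

ΣVar(i) = 0.64 + 1.06 + 1.46 + 1.19 + 1.14 + 0.67 = 6.16
Sum of off-diagonal covariances = 6.43
Var(T) = 6.16 + 2 × 6.43 = 19.02
α = (k/(k−1))·(1 − ΣVar(i)/Var(T)) = (6/5)·(1 − 6.16/19.02) = 0.811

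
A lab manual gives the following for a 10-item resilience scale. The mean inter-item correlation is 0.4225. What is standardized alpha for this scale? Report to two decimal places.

Standardized α = k·r̄ / (1 + (k−1)·r̄) = 10 × 0.4225 / (1 + 9 × 0.4225)
  = 4.2250 / 4.8025 = 0.88

standardized alpha = 0.88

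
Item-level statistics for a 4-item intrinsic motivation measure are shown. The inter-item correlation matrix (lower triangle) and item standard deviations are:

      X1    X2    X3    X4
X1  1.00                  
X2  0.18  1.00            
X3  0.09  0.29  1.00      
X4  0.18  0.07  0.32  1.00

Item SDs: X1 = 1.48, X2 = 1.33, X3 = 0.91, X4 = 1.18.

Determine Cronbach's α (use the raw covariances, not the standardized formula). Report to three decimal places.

Σσ²ᵢ = 1.48² + 1.33² + 0.91² + 1.18² = 6.1798
Covariances σ_ij = r_ij · s_i · s_j:
  σ(X1,X2) = 0.18 × 1.48 × 1.33 = 0.3543
  σ(X1,X3) = 0.09 × 1.48 × 0.91 = 0.1212
  σ(X1,X4) = 0.18 × 1.48 × 1.18 = 0.3144
  σ(X2,X3) = 0.29 × 1.33 × 0.91 = 0.3510
  σ(X2,X4) = 0.07 × 1.33 × 1.18 = 0.1099
  σ(X3,X4) = 0.32 × 0.91 × 1.18 = 0.3436
σ²_T = Σσ²ᵢ + 2·Σσ_ij = 6.1798 + 2 × 1.5944 = 9.3686
α = (4/3)·(1 − 6.1798/9.3686) = 0.454

Cronbach's α = 0.454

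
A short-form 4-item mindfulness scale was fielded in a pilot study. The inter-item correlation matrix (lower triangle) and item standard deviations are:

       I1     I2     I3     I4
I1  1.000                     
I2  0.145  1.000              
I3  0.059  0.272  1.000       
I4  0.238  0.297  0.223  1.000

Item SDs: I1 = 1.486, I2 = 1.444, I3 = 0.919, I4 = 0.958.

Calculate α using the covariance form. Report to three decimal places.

Σσ²ᵢ = 1.486² + 1.444² + 0.919² + 0.958² = 6.0557
Covariances σ_ij = r_ij · s_i · s_j:
  σ(I1,I2) = 0.145 × 1.486 × 1.444 = 0.3111
  σ(I1,I3) = 0.059 × 1.486 × 0.919 = 0.0806
  σ(I1,I4) = 0.238 × 1.486 × 0.958 = 0.3388
  σ(I2,I3) = 0.272 × 1.444 × 0.919 = 0.3610
  σ(I2,I4) = 0.297 × 1.444 × 0.958 = 0.4109
  σ(I3,I4) = 0.223 × 0.919 × 0.958 = 0.1963
σ²_T = Σσ²ᵢ + 2·Σσ_ij = 6.0557 + 2 × 1.6987 = 9.4531
α = (4/3)·(1 − 6.0557/9.4531) = 0.479

α = 0.479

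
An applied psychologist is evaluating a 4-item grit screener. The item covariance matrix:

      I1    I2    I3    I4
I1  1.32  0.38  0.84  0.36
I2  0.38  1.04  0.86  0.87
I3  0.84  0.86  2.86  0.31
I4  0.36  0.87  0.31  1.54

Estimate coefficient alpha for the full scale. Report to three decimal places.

sum of item variances = 1.32 + 1.04 + 2.86 + 1.54 = 6.76
Sum of off-diagonal covariances = 3.62
Var(T) = 6.76 + 2 × 3.62 = 14.00
α = (k/(k−1))·(1 − sum of item variances/Var(T)) = (4/3)·(1 − 6.76/14.00) = 0.690

coefficient alpha = 0.690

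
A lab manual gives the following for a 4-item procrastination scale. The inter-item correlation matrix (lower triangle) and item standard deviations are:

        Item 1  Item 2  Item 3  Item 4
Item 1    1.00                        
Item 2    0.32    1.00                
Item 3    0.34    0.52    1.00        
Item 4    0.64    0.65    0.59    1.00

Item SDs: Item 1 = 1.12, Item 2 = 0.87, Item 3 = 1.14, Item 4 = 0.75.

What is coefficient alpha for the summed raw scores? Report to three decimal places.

Σσ²ᵢ = 1.12² + 0.87² + 1.14² + 0.75² = 3.8734
Covariances σ_ij = r_ij · s_i · s_j:
  σ(Item 1,Item 2) = 0.32 × 1.12 × 0.87 = 0.3118
  σ(Item 1,Item 3) = 0.34 × 1.12 × 1.14 = 0.4341
  σ(Item 1,Item 4) = 0.64 × 1.12 × 0.75 = 0.5376
  σ(Item 2,Item 3) = 0.52 × 0.87 × 1.14 = 0.5157
  σ(Item 2,Item 4) = 0.65 × 0.87 × 0.75 = 0.4241
  σ(Item 3,Item 4) = 0.59 × 1.14 × 0.75 = 0.5044
σ²_T = Σσ²ᵢ + 2·Σσ_ij = 3.8734 + 2 × 2.7277 = 9.3288
α = (4/3)·(1 − 3.8734/9.3288) = 0.780

coefficient alpha = 0.780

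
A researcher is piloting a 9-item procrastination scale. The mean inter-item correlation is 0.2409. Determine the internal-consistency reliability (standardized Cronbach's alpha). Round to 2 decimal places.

standardized Cronbach's alpha = 0.74

Standardized α = k·r̄ / (1 + (k−1)·r̄) = 9 × 0.2409 / (1 + 8 × 0.2409)
  = 2.1681 / 2.9272 = 0.74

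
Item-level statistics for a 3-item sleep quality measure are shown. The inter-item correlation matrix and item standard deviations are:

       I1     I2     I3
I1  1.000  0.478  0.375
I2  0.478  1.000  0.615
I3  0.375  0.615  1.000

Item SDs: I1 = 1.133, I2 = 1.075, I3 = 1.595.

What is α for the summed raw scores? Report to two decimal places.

Σσ²ᵢ = 1.133² + 1.075² + 1.595² = 4.9833
Covariances σ_ij = r_ij · s_i · s_j:
  σ(I1,I2) = 0.478 × 1.133 × 1.075 = 0.5822
  σ(I1,I3) = 0.375 × 1.133 × 1.595 = 0.6777
  σ(I2,I3) = 0.615 × 1.075 × 1.595 = 1.0545
σ²_T = Σσ²ᵢ + 2·Σσ_ij = 4.9833 + 2 × 2.3144 = 9.6121
α = (3/2)·(1 − 4.9833/9.6121) = 0.72

α = 0.72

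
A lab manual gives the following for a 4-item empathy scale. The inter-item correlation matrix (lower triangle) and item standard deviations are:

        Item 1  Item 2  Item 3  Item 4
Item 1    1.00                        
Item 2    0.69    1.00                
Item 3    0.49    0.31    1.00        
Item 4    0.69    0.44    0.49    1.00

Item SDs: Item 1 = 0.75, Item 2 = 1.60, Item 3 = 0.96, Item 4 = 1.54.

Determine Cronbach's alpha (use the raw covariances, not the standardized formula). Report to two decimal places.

Σσ²ᵢ = 0.75² + 1.60² + 0.96² + 1.54² = 6.4157
Covariances σ_ij = r_ij · s_i · s_j:
  σ(Item 1,Item 2) = 0.69 × 0.75 × 1.60 = 0.8280
  σ(Item 1,Item 3) = 0.49 × 0.75 × 0.96 = 0.3528
  σ(Item 1,Item 4) = 0.69 × 0.75 × 1.54 = 0.7969
  σ(Item 2,Item 3) = 0.31 × 1.60 × 0.96 = 0.4762
  σ(Item 2,Item 4) = 0.44 × 1.60 × 1.54 = 1.0842
  σ(Item 3,Item 4) = 0.49 × 0.96 × 1.54 = 0.7244
σ²_T = Σσ²ᵢ + 2·Σσ_ij = 6.4157 + 2 × 4.2625 = 14.9407
α = (4/3)·(1 − 6.4157/14.9407) = 0.76

α = 0.76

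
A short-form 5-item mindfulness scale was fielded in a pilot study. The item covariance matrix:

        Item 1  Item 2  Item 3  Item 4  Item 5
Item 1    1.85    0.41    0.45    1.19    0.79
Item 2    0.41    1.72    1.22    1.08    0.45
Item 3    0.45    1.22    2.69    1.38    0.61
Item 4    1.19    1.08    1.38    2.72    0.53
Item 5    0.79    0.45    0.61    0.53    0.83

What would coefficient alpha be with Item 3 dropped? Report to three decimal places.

coefficient alpha = 0.741

Remaining items: Item 1, Item 2, Item 4, Item 5 (k = 4).
Σσ²ᵢ = 1.85 + 1.72 + 2.72 + 0.83 = 7.12
total variance = 7.12 + 2 × 4.45 = 16.02
α (item deleted) = (4/3)·(1 − 7.12/16.02) = 0.741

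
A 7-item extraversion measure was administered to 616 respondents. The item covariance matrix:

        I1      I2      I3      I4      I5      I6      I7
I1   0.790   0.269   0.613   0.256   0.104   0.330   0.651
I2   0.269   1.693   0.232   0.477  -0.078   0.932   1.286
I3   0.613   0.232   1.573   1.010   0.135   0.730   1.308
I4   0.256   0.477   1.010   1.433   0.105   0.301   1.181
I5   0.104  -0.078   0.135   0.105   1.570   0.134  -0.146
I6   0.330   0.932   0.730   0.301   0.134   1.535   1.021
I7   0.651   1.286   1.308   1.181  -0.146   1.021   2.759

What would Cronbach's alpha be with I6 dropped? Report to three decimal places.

α = 0.722

Remaining items: I1, I2, I3, I4, I5, I7 (k = 6).
ΣVar(i) = 0.790 + 1.693 + 1.573 + 1.433 + 1.570 + 2.759 = 9.818
σ²_total = 9.818 + 2 × 7.403 = 24.624
α (item deleted) = (6/5)·(1 − 9.818/24.624) = 0.722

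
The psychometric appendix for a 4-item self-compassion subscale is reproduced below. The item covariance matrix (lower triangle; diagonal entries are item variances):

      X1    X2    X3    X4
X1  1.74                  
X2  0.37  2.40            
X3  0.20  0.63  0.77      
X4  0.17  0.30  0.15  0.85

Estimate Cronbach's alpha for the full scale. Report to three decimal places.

Cronbach's alpha = 0.516

sum of item variances = 1.74 + 2.40 + 0.77 + 0.85 = 5.76
Σ_{i<j} σ_ij = 1.82
σ²_T = 5.76 + 2 × 1.82 = 9.40
α = (k/(k−1))·(1 − sum of item variances/σ²_T) = (4/3)·(1 − 5.76/9.40) = 0.516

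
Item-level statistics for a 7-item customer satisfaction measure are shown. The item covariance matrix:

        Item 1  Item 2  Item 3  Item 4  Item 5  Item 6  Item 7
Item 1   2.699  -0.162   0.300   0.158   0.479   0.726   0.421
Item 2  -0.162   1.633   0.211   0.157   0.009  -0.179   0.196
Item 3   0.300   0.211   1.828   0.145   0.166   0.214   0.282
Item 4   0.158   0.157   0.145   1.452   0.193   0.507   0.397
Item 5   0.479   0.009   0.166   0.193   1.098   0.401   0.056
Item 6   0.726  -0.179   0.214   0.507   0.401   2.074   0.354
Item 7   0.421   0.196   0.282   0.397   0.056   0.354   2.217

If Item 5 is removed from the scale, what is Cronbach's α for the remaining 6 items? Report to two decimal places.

Remaining items: Item 1, Item 2, Item 3, Item 4, Item 6, Item 7 (k = 6).
Σσᵢ² = 2.699 + 1.633 + 1.828 + 1.452 + 2.074 + 2.217 = 11.903
total variance = 11.903 + 2 × 3.727 = 19.357
α (item deleted) = (6/5)·(1 − 11.903/19.357) = 0.46

α = 0.46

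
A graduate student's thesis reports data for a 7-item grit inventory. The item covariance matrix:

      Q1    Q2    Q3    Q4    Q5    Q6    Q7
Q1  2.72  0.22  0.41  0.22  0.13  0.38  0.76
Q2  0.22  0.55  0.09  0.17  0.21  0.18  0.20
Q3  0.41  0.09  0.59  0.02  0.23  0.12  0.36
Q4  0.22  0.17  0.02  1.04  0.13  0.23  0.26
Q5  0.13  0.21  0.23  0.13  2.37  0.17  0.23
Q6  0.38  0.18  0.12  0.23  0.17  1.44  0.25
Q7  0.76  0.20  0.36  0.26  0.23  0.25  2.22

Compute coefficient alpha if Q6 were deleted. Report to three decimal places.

coefficient alpha = 0.521

Remaining items: Q1, Q2, Q3, Q4, Q5, Q7 (k = 6).
Σσ²ᵢ = 2.72 + 0.55 + 0.59 + 1.04 + 2.37 + 2.22 = 9.49
total variance = 9.49 + 2 × 3.64 = 16.77
α (item deleted) = (6/5)·(1 − 9.49/16.77) = 0.521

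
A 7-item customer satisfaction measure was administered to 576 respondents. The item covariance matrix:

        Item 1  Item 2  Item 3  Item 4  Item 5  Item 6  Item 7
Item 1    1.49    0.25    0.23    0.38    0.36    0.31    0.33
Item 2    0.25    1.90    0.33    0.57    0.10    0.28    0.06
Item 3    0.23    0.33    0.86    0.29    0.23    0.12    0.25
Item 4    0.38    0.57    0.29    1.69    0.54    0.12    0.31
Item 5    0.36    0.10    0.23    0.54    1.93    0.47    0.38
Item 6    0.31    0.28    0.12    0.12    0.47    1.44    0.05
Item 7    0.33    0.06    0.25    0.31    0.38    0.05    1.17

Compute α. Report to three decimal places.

Σσ²ᵢ = 1.49 + 1.90 + 0.86 + 1.69 + 1.93 + 1.44 + 1.17 = 10.48
Sum of off-diagonal covariances = 5.96
σ²_T = 10.48 + 2 × 5.96 = 22.40
α = (k/(k−1))·(1 − Σσ²ᵢ/σ²_T) = (7/6)·(1 − 10.48/22.40) = 0.621

α = 0.621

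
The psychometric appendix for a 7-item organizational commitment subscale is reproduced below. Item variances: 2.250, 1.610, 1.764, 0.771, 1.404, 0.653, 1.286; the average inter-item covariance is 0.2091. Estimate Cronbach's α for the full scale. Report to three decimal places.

Cronbach's α = 0.553

ΣVar(i) = 2.250 + 1.610 + 1.764 + 0.771 + 1.404 + 0.653 + 1.286 = 9.738
Sum of the 21 distinct covariances = 21 × 0.2091 = 4.3911
Var(T) = ΣVar(i) + 2·Σcov = 9.738 + 2 × 4.3911 = 18.5202
α = (7/6)·(1 − 9.738/18.5202) = 0.553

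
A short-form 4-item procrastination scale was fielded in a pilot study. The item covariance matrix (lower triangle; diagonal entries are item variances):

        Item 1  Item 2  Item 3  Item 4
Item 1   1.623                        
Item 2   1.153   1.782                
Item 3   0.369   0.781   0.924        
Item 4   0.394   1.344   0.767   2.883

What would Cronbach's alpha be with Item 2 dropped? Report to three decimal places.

Remaining items: Item 1, Item 3, Item 4 (k = 3).
ΣVar(i) = 1.623 + 0.924 + 2.883 = 5.430
Var(T) = 5.430 + 2 × 1.530 = 8.490
α (item deleted) = (3/2)·(1 − 5.430/8.490) = 0.541

Cronbach's alpha = 0.541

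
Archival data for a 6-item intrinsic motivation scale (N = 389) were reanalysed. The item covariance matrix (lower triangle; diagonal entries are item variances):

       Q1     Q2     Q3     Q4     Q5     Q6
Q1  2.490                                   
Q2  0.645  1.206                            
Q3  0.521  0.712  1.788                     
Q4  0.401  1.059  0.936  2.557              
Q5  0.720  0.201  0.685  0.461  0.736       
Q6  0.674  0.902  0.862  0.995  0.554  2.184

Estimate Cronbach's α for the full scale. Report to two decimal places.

ΣVar(i) = 2.490 + 1.206 + 1.788 + 2.557 + 0.736 + 2.184 = 10.961
Sum of off-diagonal covariances = 10.328
total variance = 10.961 + 2 × 10.328 = 31.617
α = (k/(k−1))·(1 − ΣVar(i)/total variance) = (6/5)·(1 − 10.961/31.617) = 0.78

Cronbach's α = 0.78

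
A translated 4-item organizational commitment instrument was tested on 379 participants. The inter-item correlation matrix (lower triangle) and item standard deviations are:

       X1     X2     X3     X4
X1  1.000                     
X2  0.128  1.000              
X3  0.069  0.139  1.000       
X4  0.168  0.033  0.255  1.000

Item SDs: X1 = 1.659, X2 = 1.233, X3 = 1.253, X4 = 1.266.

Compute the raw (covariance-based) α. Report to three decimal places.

α = 0.370

Σσ²ᵢ = 1.659² + 1.233² + 1.253² + 1.266² = 7.4453
Covariances σ_ij = r_ij · s_i · s_j:
  σ(X1,X2) = 0.128 × 1.659 × 1.233 = 0.2618
  σ(X1,X3) = 0.069 × 1.659 × 1.253 = 0.1434
  σ(X1,X4) = 0.168 × 1.659 × 1.266 = 0.3528
  σ(X2,X3) = 0.139 × 1.233 × 1.253 = 0.2147
  σ(X2,X4) = 0.033 × 1.233 × 1.266 = 0.0515
  σ(X3,X4) = 0.255 × 1.253 × 1.266 = 0.4045
σ²_T = Σσ²ᵢ + 2·Σσ_ij = 7.4453 + 2 × 1.4287 = 10.3027
α = (4/3)·(1 − 7.4453/10.3027) = 0.370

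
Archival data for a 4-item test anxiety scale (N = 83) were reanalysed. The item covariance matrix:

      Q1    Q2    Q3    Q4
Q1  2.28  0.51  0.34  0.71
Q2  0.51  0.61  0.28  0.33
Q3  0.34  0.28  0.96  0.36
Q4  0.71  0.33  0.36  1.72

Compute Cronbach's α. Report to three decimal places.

sum of item variances = 2.28 + 0.61 + 0.96 + 1.72 = 5.57
Sum of the distinct covariances = 2.53
total variance = 5.57 + 2 × 2.53 = 10.63
α = (k/(k−1))·(1 − sum of item variances/total variance) = (4/3)·(1 − 5.57/10.63) = 0.635

Cronbach's α = 0.635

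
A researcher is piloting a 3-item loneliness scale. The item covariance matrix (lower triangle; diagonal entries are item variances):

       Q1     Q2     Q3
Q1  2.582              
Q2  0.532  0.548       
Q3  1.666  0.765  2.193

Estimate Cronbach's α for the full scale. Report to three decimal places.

Cronbach's α = 0.790

sum of item variances = 2.582 + 0.548 + 2.193 = 5.323
Sum of off-diagonal covariances = 2.963
total variance = 5.323 + 2 × 2.963 = 11.249
α = (k/(k−1))·(1 − sum of item variances/total variance) = (3/2)·(1 − 5.323/11.249) = 0.790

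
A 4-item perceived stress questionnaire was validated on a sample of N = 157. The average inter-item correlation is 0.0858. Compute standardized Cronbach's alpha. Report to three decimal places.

standardized Cronbach's alpha = 0.273

Standardized α = k·r̄ / (1 + (k−1)·r̄) = 4 × 0.0858 / (1 + 3 × 0.0858)
  = 0.3432 / 1.2574 = 0.273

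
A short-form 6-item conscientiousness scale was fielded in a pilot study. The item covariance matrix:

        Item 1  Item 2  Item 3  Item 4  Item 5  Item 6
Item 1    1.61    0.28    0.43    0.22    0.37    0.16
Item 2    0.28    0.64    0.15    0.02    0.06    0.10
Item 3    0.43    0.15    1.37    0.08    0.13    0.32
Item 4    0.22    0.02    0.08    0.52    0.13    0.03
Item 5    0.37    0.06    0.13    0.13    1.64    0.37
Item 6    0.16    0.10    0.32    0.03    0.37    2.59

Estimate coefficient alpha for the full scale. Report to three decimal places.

α = 0.486

Σσᵢ² = 1.61 + 0.64 + 1.37 + 0.52 + 1.64 + 2.59 = 8.37
Σ_{i<j} σ_ij = 2.85
σ²_T = 8.37 + 2 × 2.85 = 14.07
α = (k/(k−1))·(1 − Σσᵢ²/σ²_T) = (6/5)·(1 − 8.37/14.07) = 0.486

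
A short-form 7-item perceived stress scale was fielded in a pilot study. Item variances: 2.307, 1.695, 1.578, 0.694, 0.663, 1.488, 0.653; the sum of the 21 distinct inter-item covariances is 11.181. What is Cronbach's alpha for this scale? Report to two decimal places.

Σσᵢ² = 2.307 + 1.695 + 1.578 + 0.694 + 0.663 + 1.488 + 0.653 = 9.078
Sum of distinct covariances = 11.181
σ²_total = Σσᵢ² + 2·Σcov = 9.078 + 2 × 11.181 = 31.440
α = (7/6)·(1 − 9.078/31.440) = 0.83

Cronbach's alpha = 0.83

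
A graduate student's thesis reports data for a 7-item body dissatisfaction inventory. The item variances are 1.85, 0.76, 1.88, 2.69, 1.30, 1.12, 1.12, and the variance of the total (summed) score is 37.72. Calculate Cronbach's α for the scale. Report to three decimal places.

Σσ²ᵢ = 1.85 + 0.76 + 1.88 + 2.69 + 1.30 + 1.12 + 1.12 = 10.72
α = (k/(k−1))·(1 − Σσ²ᵢ/σ²_T) = (7/6)·(1 − 10.72/37.72) = 0.835

α = 0.835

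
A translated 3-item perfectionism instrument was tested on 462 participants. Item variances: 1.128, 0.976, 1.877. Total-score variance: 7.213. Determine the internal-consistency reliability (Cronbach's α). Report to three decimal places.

sum of item variances = 1.128 + 0.976 + 1.877 = 3.981
α = (k/(k−1))·(1 − sum of item variances/Var(T)) = (3/2)·(1 − 3.981/7.213) = 0.672

α = 0.672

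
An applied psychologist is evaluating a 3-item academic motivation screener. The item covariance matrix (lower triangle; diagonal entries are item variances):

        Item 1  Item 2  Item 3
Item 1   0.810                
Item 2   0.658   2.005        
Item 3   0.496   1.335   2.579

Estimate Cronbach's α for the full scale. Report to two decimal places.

ΣVar(i) = 0.810 + 2.005 + 2.579 = 5.394
Σ_{i<j} σ_ij = 2.489
σ²_total = 5.394 + 2 × 2.489 = 10.372
α = (k/(k−1))·(1 − ΣVar(i)/σ²_total) = (3/2)·(1 − 5.394/10.372) = 0.72

Cronbach's α = 0.72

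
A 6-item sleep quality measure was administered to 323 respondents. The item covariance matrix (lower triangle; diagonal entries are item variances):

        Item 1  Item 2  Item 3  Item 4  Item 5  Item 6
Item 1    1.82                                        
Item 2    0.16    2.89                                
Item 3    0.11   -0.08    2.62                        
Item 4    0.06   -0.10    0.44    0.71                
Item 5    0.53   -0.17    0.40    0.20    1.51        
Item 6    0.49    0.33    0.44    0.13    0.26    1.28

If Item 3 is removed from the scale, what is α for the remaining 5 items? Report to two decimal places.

α = 0.39

Remaining items: Item 1, Item 2, Item 4, Item 5, Item 6 (k = 5).
Σσᵢ² = 1.82 + 2.89 + 0.71 + 1.51 + 1.28 = 8.21
total variance = 8.21 + 2 × 1.89 = 11.99
α (item deleted) = (5/4)·(1 − 8.21/11.99) = 0.39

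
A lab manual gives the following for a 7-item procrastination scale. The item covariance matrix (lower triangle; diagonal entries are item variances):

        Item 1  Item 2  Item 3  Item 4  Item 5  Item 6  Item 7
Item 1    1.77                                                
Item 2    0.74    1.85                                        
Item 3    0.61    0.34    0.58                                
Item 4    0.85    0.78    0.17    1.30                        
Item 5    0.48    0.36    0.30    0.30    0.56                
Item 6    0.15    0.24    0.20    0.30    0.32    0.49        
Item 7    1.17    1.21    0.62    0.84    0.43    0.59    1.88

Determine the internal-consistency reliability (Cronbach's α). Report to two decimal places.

Σσ²ᵢ = 1.77 + 1.85 + 0.58 + 1.30 + 0.56 + 0.49 + 1.88 = 8.43
Sum of the distinct covariances = 11.00
σ²_total = 8.43 + 2 × 11.00 = 30.43
α = (k/(k−1))·(1 − Σσ²ᵢ/σ²_total) = (7/6)·(1 − 8.43/30.43) = 0.84

Cronbach's α = 0.84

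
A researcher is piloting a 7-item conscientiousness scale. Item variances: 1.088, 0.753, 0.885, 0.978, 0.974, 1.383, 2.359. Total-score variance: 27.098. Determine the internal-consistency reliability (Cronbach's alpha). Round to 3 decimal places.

Cronbach's alpha = 0.804

Σσ²ᵢ = 1.088 + 0.753 + 0.885 + 0.978 + 0.974 + 1.383 + 2.359 = 8.420
α = (k/(k−1))·(1 − Σσ²ᵢ/total variance) = (7/6)·(1 − 8.420/27.098) = 0.804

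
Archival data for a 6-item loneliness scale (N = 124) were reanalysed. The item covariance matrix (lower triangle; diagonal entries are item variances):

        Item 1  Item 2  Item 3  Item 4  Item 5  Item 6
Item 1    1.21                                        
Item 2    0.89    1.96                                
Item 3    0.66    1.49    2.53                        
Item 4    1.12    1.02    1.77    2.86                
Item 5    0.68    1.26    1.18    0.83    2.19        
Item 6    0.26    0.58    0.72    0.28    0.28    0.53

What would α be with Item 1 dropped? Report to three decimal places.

Remaining items: Item 2, Item 3, Item 4, Item 5, Item 6 (k = 5).
Σσ²ᵢ = 1.96 + 2.53 + 2.86 + 2.19 + 0.53 = 10.07
Var(T) = 10.07 + 2 × 9.41 = 28.89
α (item deleted) = (5/4)·(1 − 10.07/28.89) = 0.814

α = 0.814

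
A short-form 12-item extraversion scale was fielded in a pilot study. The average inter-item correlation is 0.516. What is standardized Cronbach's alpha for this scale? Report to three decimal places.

standardized Cronbach's alpha = 0.928

Standardized α = k·r̄ / (1 + (k−1)·r̄) = 12 × 0.516 / (1 + 11 × 0.516)
  = 6.1920 / 6.6760 = 0.928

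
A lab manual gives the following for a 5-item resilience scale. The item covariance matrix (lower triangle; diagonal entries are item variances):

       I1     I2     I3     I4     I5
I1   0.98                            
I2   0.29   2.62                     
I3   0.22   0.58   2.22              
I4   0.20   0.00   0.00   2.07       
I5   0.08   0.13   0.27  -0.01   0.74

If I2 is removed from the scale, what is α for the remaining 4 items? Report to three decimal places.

α = 0.269

Remaining items: I1, I3, I4, I5 (k = 4).
sum of item variances = 0.98 + 2.22 + 2.07 + 0.74 = 6.01
total variance = 6.01 + 2 × 0.76 = 7.53
α (item deleted) = (4/3)·(1 − 6.01/7.53) = 0.269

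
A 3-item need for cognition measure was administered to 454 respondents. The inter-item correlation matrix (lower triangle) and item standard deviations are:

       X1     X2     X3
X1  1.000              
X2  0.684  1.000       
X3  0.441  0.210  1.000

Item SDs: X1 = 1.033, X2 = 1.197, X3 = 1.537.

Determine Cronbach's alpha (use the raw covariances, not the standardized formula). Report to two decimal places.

Σσ²ᵢ = 1.033² + 1.197² + 1.537² = 4.8623
Covariances σ_ij = r_ij · s_i · s_j:
  σ(X1,X2) = 0.684 × 1.033 × 1.197 = 0.8458
  σ(X1,X3) = 0.441 × 1.033 × 1.537 = 0.7002
  σ(X2,X3) = 0.210 × 1.197 × 1.537 = 0.3864
σ²_T = Σσ²ᵢ + 2·Σσ_ij = 4.8623 + 2 × 1.9324 = 8.7271
α = (3/2)·(1 − 4.8623/8.7271) = 0.66

α = 0.66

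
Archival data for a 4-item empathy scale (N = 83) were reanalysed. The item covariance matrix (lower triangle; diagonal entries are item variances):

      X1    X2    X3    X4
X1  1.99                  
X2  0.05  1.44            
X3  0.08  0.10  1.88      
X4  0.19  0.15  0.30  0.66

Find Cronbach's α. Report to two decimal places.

sum of item variances = 1.99 + 1.44 + 1.88 + 0.66 = 5.97
Σ_{i<j} σ_ij = 0.87
σ²_total = 5.97 + 2 × 0.87 = 7.71
α = (k/(k−1))·(1 − sum of item variances/σ²_total) = (4/3)·(1 − 5.97/7.71) = 0.30

α = 0.30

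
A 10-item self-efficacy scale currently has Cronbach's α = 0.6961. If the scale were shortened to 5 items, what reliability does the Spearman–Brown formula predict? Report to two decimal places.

predicted reliability = 0.53

Length factor m = 5/10 = 0.5000
α' = m·α / (1 − (1−m)·α)
   = 5/10 × 0.6961 / (1 − (1 − 5/10) × 0.6961)
   = 0.3481 / 0.6520 = 0.53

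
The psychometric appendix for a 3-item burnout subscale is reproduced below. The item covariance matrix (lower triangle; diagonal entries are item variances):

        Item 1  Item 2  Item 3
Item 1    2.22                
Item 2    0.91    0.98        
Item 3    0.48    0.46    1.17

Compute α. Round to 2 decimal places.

α = 0.69

sum of item variances = 2.22 + 0.98 + 1.17 = 4.37
Sum of off-diagonal covariances = 1.85
σ²_T = 4.37 + 2 × 1.85 = 8.07
α = (k/(k−1))·(1 − sum of item variances/σ²_T) = (3/2)·(1 − 4.37/8.07) = 0.69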